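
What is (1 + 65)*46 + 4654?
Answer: 7690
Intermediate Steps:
(1 + 65)*46 + 4654 = 66*46 + 4654 = 3036 + 4654 = 7690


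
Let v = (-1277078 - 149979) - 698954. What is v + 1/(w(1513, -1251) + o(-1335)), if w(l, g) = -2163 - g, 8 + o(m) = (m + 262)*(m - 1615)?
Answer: -6727612988729/3164430 ≈ -2.1260e+6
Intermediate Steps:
o(m) = -8 + (-1615 + m)*(262 + m) (o(m) = -8 + (m + 262)*(m - 1615) = -8 + (262 + m)*(-1615 + m) = -8 + (-1615 + m)*(262 + m))
v = -2126011 (v = -1427057 - 698954 = -2126011)
v + 1/(w(1513, -1251) + o(-1335)) = -2126011 + 1/((-2163 - 1*(-1251)) + (-423138 + (-1335)² - 1353*(-1335))) = -2126011 + 1/((-2163 + 1251) + (-423138 + 1782225 + 1806255)) = -2126011 + 1/(-912 + 3165342) = -2126011 + 1/3164430 = -6727612988729/3164430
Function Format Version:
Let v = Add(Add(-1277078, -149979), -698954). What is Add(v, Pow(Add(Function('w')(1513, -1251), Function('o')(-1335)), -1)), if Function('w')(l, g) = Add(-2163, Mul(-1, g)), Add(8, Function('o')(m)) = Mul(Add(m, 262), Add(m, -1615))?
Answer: Rational(-6727612988729, 3164430) ≈ -2.1260e+6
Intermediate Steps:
Function('o')(m) = Add(-8, Mul(Add(-1615, m), Add(262, m))) (Function('o')(m) = Add(-8, Mul(Add(m, 262), Add(m, -1615))) = Add(-8, Mul(Add(262, m), Add(-1615, m))) = Add(-8, Mul(Add(-1615, m), Add(262, m))))
v = -2126011 (v = Add(-1427057, -698954) = -2126011)
Add(v, Pow(Add(Function('w')(1513, -1251), Function('o')(-1335)), -1)) = Add(-2126011, Pow(Add(Add(-2163, Mul(-1, -1251)), Add(-423138, Pow(-1335, 2), Mul(-1353, -1335))), -1)) = Add(-2126011, Pow(Add(Add(-2163, 1251), Add(-423138, 1782225, 1806255)), -1)) = Add(-2126011, Pow(Add(-912, 3165342), -1)) = Add(-2126011, Pow(3164430, -1)) = Add(-2126011, Rational(1, 3164430)) = Rational(-6727612988729, 3164430)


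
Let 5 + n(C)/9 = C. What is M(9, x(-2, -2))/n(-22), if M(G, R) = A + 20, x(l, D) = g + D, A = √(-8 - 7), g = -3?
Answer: -20/243 - I*√15/243 ≈ -0.082304 - 0.015938*I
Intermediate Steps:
A = I*√15 (A = √(-15) = I*√15 ≈ 3.873*I)
x(l, D) = -3 + D
n(C) = -45 + 9*C
M(G, R) = 20 + I*√15 (M(G, R) = I*√15 + 20 = 20 + I*√15)
M(9, x(-2, -2))/n(-22) = (20 + I*√15)/(-45 + 9*(-22)) = (20 + I*√15)/(-45 - 198) = (20 + I*√15)/(-243) = (20 + I*√15)*(-1/243) = -20/243 - I*√15/243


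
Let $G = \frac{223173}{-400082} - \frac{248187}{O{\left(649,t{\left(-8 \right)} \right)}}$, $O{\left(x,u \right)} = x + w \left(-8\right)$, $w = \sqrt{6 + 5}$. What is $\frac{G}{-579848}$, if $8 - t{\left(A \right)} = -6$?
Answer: $\frac{5866945162977}{8868157398058672} + \frac{248187 \sqrt{11}}{30478043057} \approx 0.00068858$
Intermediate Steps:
$t{\left(A \right)} = 14$ ($t{\left(A \right)} = 8 - -6 = 8 + 6 = 14$)
$w = \sqrt{11} \approx 3.3166$
$O{\left(x,u \right)} = x - 8 \sqrt{11}$ ($O{\left(x,u \right)} = x + \sqrt{11} \left(-8\right) = x - 8 \sqrt{11}$)
$G = - \frac{223173}{400082} - \frac{248187}{649 - 8 \sqrt{11}}$ ($G = \frac{223173}{-400082} - \frac{248187}{649 - 8 \sqrt{11}} = 223173 \left(- \frac{1}{400082}\right) - \frac{248187}{649 - 8 \sqrt{11}} = - \frac{223173}{400082} - \frac{248187}{649 - 8 \sqrt{11}} \approx -399.27$)
$\frac{G}{-579848} = \frac{- \frac{5866945162977}{15293934614} - \frac{1985496 \sqrt{11}}{420497}}{-579848} = \left(- \frac{5866945162977}{15293934614} - \frac{1985496 \sqrt{11}}{420497}\right) \left(- \frac{1}{579848}\right) = \frac{5866945162977}{8868157398058672} + \frac{248187 \sqrt{11}}{30478043057}$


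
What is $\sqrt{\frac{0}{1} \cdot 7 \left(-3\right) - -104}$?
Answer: $2 \sqrt{26} \approx 10.198$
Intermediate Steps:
$\sqrt{\frac{0}{1} \cdot 7 \left(-3\right) - -104} = \sqrt{0 \cdot 1 \cdot 7 \left(-3\right) + 104} = \sqrt{0 \cdot 7 \left(-3\right) + 104} = \sqrt{0 \left(-3\right) + 104} = \sqrt{0 + 104} = \sqrt{104} = 2 \sqrt{26}$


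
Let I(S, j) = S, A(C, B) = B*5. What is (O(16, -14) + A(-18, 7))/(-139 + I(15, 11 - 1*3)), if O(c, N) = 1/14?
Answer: -491/1736 ≈ -0.28283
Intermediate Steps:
A(C, B) = 5*B
O(c, N) = 1/14
(O(16, -14) + A(-18, 7))/(-139 + I(15, 11 - 1*3)) = (1/14 + 5*7)/(-139 + 15) = (1/14 + 35)/(-124) = (491/14)*(-1/124) = -491/1736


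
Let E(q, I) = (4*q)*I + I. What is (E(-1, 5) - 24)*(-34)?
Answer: 1326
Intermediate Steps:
E(q, I) = I + 4*I*q (E(q, I) = 4*I*q + I = I + 4*I*q)
(E(-1, 5) - 24)*(-34) = (5*(1 + 4*(-1)) - 24)*(-34) = (5*(1 - 4) - 24)*(-34) = (5*(-3) - 24)*(-34) = (-15 - 24)*(-34) = -39*(-34) = 1326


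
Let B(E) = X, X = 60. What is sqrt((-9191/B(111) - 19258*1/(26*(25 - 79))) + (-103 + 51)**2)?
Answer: sqrt(3510589485)/1170 ≈ 50.641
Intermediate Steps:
B(E) = 60
sqrt((-9191/B(111) - 19258*1/(26*(25 - 79))) + (-103 + 51)**2) = sqrt((-9191/60 - 19258*1/(26*(25 - 79))) + (-103 + 51)**2) = sqrt((-9191*1/60 - 19258/((-54*26))) + (-52)**2) = sqrt((-9191/60 - 19258/(-1404)) + 2704) = sqrt((-9191/60 - 19258*(-1/1404)) + 2704) = sqrt((-9191/60 + 9629/702) + 2704) = sqrt(-979057/7020 + 2704) = sqrt(18003023/7020) = sqrt(3510589485)/1170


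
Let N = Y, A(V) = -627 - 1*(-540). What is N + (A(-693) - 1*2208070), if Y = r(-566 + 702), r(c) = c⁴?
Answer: 339893859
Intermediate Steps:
A(V) = -87 (A(V) = -627 + 540 = -87)
Y = 342102016 (Y = (-566 + 702)⁴ = 136⁴ = 342102016)
N = 342102016
N + (A(-693) - 1*2208070) = 342102016 + (-87 - 1*2208070) = 342102016 + (-87 - 2208070) = 342102016 - 2208157 = 339893859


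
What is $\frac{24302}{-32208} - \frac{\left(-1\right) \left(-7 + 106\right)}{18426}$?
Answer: $- \frac{37050005}{49455384} \approx -0.74916$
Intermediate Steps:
$\frac{24302}{-32208} - \frac{\left(-1\right) \left(-7 + 106\right)}{18426} = 24302 \left(- \frac{1}{32208}\right) - \left(-1\right) 99 \cdot \frac{1}{18426} = - \frac{12151}{16104} - \left(-99\right) \frac{1}{18426} = - \frac{12151}{16104} - - \frac{33}{6142} = - \frac{12151}{16104} + \frac{33}{6142} = - \frac{37050005}{49455384}$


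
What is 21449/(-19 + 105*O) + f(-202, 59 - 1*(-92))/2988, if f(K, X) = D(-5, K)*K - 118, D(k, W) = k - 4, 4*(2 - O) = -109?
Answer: 69278437/9120123 ≈ 7.5962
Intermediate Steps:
O = 117/4 (O = 2 - 1/4*(-109) = 2 + 109/4 = 117/4 ≈ 29.250)
D(k, W) = -4 + k
f(K, X) = -118 - 9*K (f(K, X) = (-4 - 5)*K - 118 = -9*K - 118 = -118 - 9*K)
21449/(-19 + 105*O) + f(-202, 59 - 1*(-92))/2988 = 21449/(-19 + 105*(117/4)) + (-118 - 9*(-202))/2988 = 21449/(-19 + 12285/4) + (-118 + 1818)*(1/2988) = 21449/(12209/4) + 1700*(1/2988) = 21449*(4/12209) + 425/747 = 85796/12209 + 425/747 = 69278437/9120123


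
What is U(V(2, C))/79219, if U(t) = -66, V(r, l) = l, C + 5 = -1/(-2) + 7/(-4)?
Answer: -66/79219 ≈ -0.00083313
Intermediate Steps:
C = -25/4 (C = -5 + (-1/(-2) + 7/(-4)) = -5 + (-1*(-1/2) + 7*(-1/4)) = -5 + (1/2 - 7/4) = -5 - 5/4 = -25/4 ≈ -6.2500)
U(V(2, C))/79219 = -66/79219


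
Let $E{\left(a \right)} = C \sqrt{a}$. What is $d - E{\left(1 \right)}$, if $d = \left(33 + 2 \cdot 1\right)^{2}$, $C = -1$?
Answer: $1226$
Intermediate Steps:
$E{\left(a \right)} = - \sqrt{a}$
$d = 1225$ ($d = \left(33 + 2\right)^{2} = 35^{2} = 1225$)
$d - E{\left(1 \right)} = 1225 - - \sqrt{1} = 1225 - \left(-1\right) 1 = 1225 - -1 = 1225 + 1 = 1226$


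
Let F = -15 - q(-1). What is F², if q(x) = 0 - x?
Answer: 256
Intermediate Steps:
q(x) = -x
F = -16 (F = -15 - (-1)*(-1) = -15 - 1*1 = -15 - 1 = -16)
F² = (-16)² = 256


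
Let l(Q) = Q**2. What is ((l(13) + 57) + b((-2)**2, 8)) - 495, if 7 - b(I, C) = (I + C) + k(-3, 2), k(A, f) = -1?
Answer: -273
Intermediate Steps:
b(I, C) = 8 - C - I (b(I, C) = 7 - ((I + C) - 1) = 7 - ((C + I) - 1) = 7 - (-1 + C + I) = 7 + (1 - C - I) = 8 - C - I)
((l(13) + 57) + b((-2)**2, 8)) - 495 = ((13**2 + 57) + (8 - 1*8 - 1*(-2)**2)) - 495 = ((169 + 57) + (8 - 8 - 1*4)) - 495 = (226 + (8 - 8 - 4)) - 495 = (226 - 4) - 495 = 222 - 495 = -273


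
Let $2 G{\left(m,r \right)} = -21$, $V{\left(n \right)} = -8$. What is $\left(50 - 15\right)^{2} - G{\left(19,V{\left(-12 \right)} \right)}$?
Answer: $\frac{2471}{2} \approx 1235.5$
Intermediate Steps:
$G{\left(m,r \right)} = - \frac{21}{2}$ ($G{\left(m,r \right)} = \frac{1}{2} \left(-21\right) = - \frac{21}{2}$)
$\left(50 - 15\right)^{2} - G{\left(19,V{\left(-12 \right)} \right)} = \left(50 - 15\right)^{2} - - \frac{21}{2} = 35^{2} + \frac{21}{2} = 1225 + \frac{21}{2} = \frac{2471}{2}$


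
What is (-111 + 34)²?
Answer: 5929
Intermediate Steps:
(-111 + 34)² = (-77)² = 5929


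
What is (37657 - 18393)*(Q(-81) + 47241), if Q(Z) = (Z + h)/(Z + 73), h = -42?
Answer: 910346808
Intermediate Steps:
Q(Z) = (-42 + Z)/(73 + Z) (Q(Z) = (Z - 42)/(Z + 73) = (-42 + Z)/(73 + Z))
(37657 - 18393)*(Q(-81) + 47241) = (37657 - 18393)*((-42 - 81)/(73 - 81) + 47241) = 19264*(-123/(-8) + 47241) = 19264*(-1/8*(-123) + 47241) = 19264*(123/8 + 47241) = 19264*(378051/8) = 910346808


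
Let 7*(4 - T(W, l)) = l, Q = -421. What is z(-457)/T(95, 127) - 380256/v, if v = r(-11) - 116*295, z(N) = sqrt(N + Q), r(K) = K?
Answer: 380256/34231 - 7*I*sqrt(878)/99 ≈ 11.109 - 2.0951*I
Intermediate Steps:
T(W, l) = 4 - l/7
z(N) = sqrt(-421 + N) (z(N) = sqrt(N - 421) = sqrt(-421 + N))
v = -34231 (v = -11 - 116*295 = -11 - 34220 = -34231)
z(-457)/T(95, 127) - 380256/v = sqrt(-421 - 457)/(4 - 1/7*127) - 380256/(-34231) = sqrt(-878)/(4 - 127/7) - 380256*(-1/34231) = (I*sqrt(878))/(-99/7) + 380256/34231 = (I*sqrt(878))*(-7/99) + 380256/34231 = -7*I*sqrt(878)/99 + 380256/34231 = 380256/34231 - 7*I*sqrt(878)/99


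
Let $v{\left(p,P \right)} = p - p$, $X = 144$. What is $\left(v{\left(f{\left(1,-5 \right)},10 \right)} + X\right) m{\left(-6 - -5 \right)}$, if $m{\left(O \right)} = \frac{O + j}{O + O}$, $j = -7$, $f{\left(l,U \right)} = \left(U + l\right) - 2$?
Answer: $576$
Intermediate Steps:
$f{\left(l,U \right)} = -2 + U + l$
$m{\left(O \right)} = \frac{-7 + O}{2 O}$ ($m{\left(O \right)} = \frac{O - 7}{O + O} = \frac{-7 + O}{2 O}$)
$v{\left(p,P \right)} = 0$
$\left(v{\left(f{\left(1,-5 \right)},10 \right)} + X\right) m{\left(-6 - -5 \right)} = \left(0 + 144\right) \frac{-7 - 1}{2 \left(-6 - -5\right)} = 144 \frac{-7 + \left(-6 + 5\right)}{2 \left(-6 + 5\right)} = 144 \frac{-7 - 1}{2 \left(-1\right)} = 144 \cdot \frac{1}{2} \left(-1\right) \left(-8\right) = 144 \cdot 4 = 576$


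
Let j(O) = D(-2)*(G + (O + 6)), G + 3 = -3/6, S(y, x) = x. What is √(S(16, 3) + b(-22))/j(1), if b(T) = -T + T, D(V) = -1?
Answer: -2*√3/7 ≈ -0.49487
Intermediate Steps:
G = -7/2 (G = -3 - 3/6 = -3 - 3*⅙ = -3 - ½ = -7/2 ≈ -3.5000)
j(O) = -5/2 - O (j(O) = -(-7/2 + (O + 6)) = -(-7/2 + (6 + O)) = -(5/2 + O) = -5/2 - O)
b(T) = 0
√(S(16, 3) + b(-22))/j(1) = √(3 + 0)/(-5/2 - 1*1) = √3/(-5/2 - 1) = √3/(-7/2) = √3*(-2/7) = -2*√3/7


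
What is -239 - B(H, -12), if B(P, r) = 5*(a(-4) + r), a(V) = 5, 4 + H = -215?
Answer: -204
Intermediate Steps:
H = -219 (H = -4 - 215 = -219)
B(P, r) = 25 + 5*r (B(P, r) = 5*(5 + r) = 25 + 5*r)
-239 - B(H, -12) = -239 - (25 + 5*(-12)) = -239 - (25 - 60) = -239 - 1*(-35) = -239 + 35 = -204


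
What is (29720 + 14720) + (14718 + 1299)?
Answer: 60457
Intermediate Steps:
(29720 + 14720) + (14718 + 1299) = 44440 + 16017 = 60457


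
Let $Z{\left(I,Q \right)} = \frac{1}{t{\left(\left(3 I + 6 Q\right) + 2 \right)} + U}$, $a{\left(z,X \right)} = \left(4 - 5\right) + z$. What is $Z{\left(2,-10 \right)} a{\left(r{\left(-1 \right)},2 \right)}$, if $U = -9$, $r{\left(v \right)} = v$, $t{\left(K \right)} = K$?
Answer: $\frac{2}{61} \approx 0.032787$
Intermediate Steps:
$a{\left(z,X \right)} = -1 + z$
$Z{\left(I,Q \right)} = \frac{1}{-7 + 3 I + 6 Q}$ ($Z{\left(I,Q \right)} = \frac{1}{\left(\left(3 I + 6 Q\right) + 2\right) - 9} = \frac{1}{\left(2 + 3 I + 6 Q\right) - 9} = \frac{1}{-7 + 3 I + 6 Q}$)
$Z{\left(2,-10 \right)} a{\left(r{\left(-1 \right)},2 \right)} = \frac{-1 - 1}{-7 + 3 \cdot 2 + 6 \left(-10\right)} = \frac{1}{-7 + 6 - 60} \left(-2\right) = \frac{1}{-61} \left(-2\right) = \left(- \frac{1}{61}\right) \left(-2\right) = \frac{2}{61}$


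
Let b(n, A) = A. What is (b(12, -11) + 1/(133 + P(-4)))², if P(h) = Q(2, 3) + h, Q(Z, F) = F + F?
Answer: 2202256/18225 ≈ 120.84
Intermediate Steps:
Q(Z, F) = 2*F
P(h) = 6 + h (P(h) = 2*3 + h = 6 + h)
(b(12, -11) + 1/(133 + P(-4)))² = (-11 + 1/(133 + (6 - 4)))² = (-11 + 1/(133 + 2))² = (-11 + 1/135)² = (-1484/135)² = 2202256/18225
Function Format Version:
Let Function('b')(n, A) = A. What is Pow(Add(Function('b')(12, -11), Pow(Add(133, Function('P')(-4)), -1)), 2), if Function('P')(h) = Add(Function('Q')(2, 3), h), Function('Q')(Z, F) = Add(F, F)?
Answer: Rational(2202256, 18225) ≈ 120.84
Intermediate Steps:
Function('Q')(Z, F) = Mul(2, F)
Function('P')(h) = Add(6, h) (Function('P')(h) = Add(Mul(2, 3), h) = Add(6, h))
Pow(Add(Function('b')(12, -11), Pow(Add(133, Function('P')(-4)), -1)), 2) = Pow(Add(-11, Pow(Add(133, Add(6, -4)), -1)), 2) = Pow(Add(-11, Pow(Add(133, 2), -1)), 2) = Pow(Add(-11, Pow(135, -1)), 2) = Pow(Add(-11, Rational(1, 135)), 2) = Pow(Rational(-1484, 135), 2) = Rational(2202256, 18225)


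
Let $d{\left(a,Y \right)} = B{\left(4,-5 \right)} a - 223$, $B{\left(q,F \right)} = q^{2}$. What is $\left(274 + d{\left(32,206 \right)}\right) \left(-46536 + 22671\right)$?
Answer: $-13435995$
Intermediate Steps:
$d{\left(a,Y \right)} = -223 + 16 a$ ($d{\left(a,Y \right)} = 4^{2} a - 223 = 16 a - 223 = -223 + 16 a$)
$\left(274 + d{\left(32,206 \right)}\right) \left(-46536 + 22671\right) = \left(274 + \left(-223 + 16 \cdot 32\right)\right) \left(-46536 + 22671\right) = \left(274 + \left(-223 + 512\right)\right) \left(-23865\right) = \left(274 + 289\right) \left(-23865\right) = 563 \left(-23865\right) = -13435995$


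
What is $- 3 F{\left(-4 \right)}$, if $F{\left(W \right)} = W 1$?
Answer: $12$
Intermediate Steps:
$F{\left(W \right)} = W$
$- 3 F{\left(-4 \right)} = \left(-3\right) \left(-4\right) = 12$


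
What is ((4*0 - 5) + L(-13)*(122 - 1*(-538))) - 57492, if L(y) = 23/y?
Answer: -762641/13 ≈ -58665.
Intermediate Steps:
((4*0 - 5) + L(-13)*(122 - 1*(-538))) - 57492 = ((4*0 - 5) + (23/(-13))*(122 - 1*(-538))) - 57492 = ((0 - 5) + (23*(-1/13))*(122 + 538)) - 57492 = (-5 - 23/13*660) - 57492 = (-5 - 15180/13) - 57492 = -15245/13 - 57492 = -762641/13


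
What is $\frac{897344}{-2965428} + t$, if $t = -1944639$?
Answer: $- \frac{1441671959459}{741357} \approx -1.9446 \cdot 10^{6}$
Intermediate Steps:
$\frac{897344}{-2965428} + t = \frac{897344}{-2965428} - 1944639 = 897344 \left(- \frac{1}{2965428}\right) - 1944639 = - \frac{224336}{741357} - 1944639 = - \frac{1441671959459}{741357}$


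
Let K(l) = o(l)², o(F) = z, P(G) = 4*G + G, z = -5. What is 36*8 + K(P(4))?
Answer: 313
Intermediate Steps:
P(G) = 5*G
o(F) = -5
K(l) = 25 (K(l) = (-5)² = 25)
36*8 + K(P(4)) = 36*8 + 25 = 288 + 25 = 313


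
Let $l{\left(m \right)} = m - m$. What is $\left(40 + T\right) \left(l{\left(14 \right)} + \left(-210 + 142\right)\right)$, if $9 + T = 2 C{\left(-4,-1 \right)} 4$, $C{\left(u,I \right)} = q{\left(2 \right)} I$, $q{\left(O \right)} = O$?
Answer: $-1020$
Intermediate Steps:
$l{\left(m \right)} = 0$
$C{\left(u,I \right)} = 2 I$
$T = -25$ ($T = -9 + 2 \cdot 2 \left(-1\right) 4 = -9 + 2 \left(-2\right) 4 = -9 - 16 = -25$)
$\left(40 + T\right) \left(l{\left(14 \right)} + \left(-210 + 142\right)\right) = \left(40 - 25\right) \left(0 + \left(-210 + 142\right)\right) = 15 \left(0 - 68\right) = 15 \left(-68\right) = -1020$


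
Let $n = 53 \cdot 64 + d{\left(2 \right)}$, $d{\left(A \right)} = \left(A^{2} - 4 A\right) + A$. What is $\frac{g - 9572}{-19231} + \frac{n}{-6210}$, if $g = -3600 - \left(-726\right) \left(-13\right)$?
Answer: $\frac{2507167}{3980817} \approx 0.62981$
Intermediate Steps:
$g = -13038$ ($g = -3600 - 9438 = -13038$)
$d{\left(A \right)} = A^{2} - 3 A$
$n = 3390$ ($n = 53 \cdot 64 + 2 \left(-3 + 2\right) = 3392 + 2 \left(-1\right) = 3392 - 2 = 3390$)
$\frac{g - 9572}{-19231} + \frac{n}{-6210} = \frac{-13038 - 9572}{-19231} + \frac{3390}{-6210} = \left(-22610\right) \left(- \frac{1}{19231}\right) + 3390 \left(- \frac{1}{6210}\right) = \frac{22610}{19231} - \frac{113}{207} = \frac{2507167}{3980817}$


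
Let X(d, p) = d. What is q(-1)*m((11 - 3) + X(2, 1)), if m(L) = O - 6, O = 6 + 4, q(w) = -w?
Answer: 4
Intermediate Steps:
O = 10
m(L) = 4 (m(L) = 10 - 6 = 4)
q(-1)*m((11 - 3) + X(2, 1)) = -1*(-1)*4 = 1*4 = 4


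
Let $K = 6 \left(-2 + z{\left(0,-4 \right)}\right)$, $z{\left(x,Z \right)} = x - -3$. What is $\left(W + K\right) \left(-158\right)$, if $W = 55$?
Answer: $-9638$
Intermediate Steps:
$z{\left(x,Z \right)} = 3 + x$ ($z{\left(x,Z \right)} = x + 3 = 3 + x$)
$K = 6$ ($K = 6 \left(-2 + \left(3 + 0\right)\right) = 6 \left(-2 + 3\right) = 6 \cdot 1 = 6$)
$\left(W + K\right) \left(-158\right) = \left(55 + 6\right) \left(-158\right) = 61 \left(-158\right) = -9638$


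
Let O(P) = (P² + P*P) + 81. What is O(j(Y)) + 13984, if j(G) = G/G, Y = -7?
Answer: 14067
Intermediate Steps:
j(G) = 1
O(P) = 81 + 2*P² (O(P) = (P² + P²) + 81 = 2*P² + 81 = 81 + 2*P²)
O(j(Y)) + 13984 = (81 + 2*1²) + 13984 = (81 + 2*1) + 13984 = (81 + 2) + 13984 = 83 + 13984 = 14067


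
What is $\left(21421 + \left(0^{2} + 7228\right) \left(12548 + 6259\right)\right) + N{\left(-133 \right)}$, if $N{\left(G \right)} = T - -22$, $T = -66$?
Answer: $135958373$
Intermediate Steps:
$N{\left(G \right)} = -44$ ($N{\left(G \right)} = -66 - -22 = -66 + 22 = -44$)
$\left(21421 + \left(0^{2} + 7228\right) \left(12548 + 6259\right)\right) + N{\left(-133 \right)} = \left(21421 + \left(0^{2} + 7228\right) \left(12548 + 6259\right)\right) - 44 = \left(21421 + \left(0 + 7228\right) 18807\right) - 44 = \left(21421 + 7228 \cdot 18807\right) - 44 = \left(21421 + 135936996\right) - 44 = 135958417 - 44 = 135958373$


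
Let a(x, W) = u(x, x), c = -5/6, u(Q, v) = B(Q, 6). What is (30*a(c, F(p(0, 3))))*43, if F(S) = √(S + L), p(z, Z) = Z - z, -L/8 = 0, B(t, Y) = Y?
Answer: 7740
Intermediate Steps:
L = 0 (L = -8*0 = 0)
u(Q, v) = 6
c = -⅚ (c = -5*⅙ = -⅚ ≈ -0.83333)
F(S) = √S (F(S) = √(S + 0) = √S)
a(x, W) = 6
(30*a(c, F(p(0, 3))))*43 = (30*6)*43 = 180*43 = 7740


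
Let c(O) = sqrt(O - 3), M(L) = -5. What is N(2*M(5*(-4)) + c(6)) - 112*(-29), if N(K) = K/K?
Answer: 3249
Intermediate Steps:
c(O) = sqrt(-3 + O)
N(K) = 1
N(2*M(5*(-4)) + c(6)) - 112*(-29) = 1 - 112*(-29) = 1 + 3248 = 3249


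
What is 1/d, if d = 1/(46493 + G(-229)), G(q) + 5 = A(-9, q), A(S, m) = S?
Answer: 46479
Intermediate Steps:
G(q) = -14 (G(q) = -5 - 9 = -14)
d = 1/46479 (d = 1/(46493 - 14) = 1/46479 ≈ 2.1515e-5)
1/d = 1/(1/46479) = 46479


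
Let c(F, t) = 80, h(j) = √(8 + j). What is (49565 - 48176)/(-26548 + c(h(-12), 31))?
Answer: -1389/26468 ≈ -0.052478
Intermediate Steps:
(49565 - 48176)/(-26548 + c(h(-12), 31)) = (49565 - 48176)/(-26548 + 80) = 1389/(-26468) = 1389*(-1/26468) = -1389/26468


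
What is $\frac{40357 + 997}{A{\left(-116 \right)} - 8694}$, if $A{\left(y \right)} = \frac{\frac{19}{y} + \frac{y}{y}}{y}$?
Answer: $- \frac{556459424}{116986561} \approx -4.7566$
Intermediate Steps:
$A{\left(y \right)} = \frac{1 + \frac{19}{y}}{y}$ ($A{\left(y \right)} = \frac{\frac{19}{y} + 1}{y} = \frac{1 + \frac{19}{y}}{y}$)
$\frac{40357 + 997}{A{\left(-116 \right)} - 8694} = \frac{40357 + 997}{\frac{19 - 116}{13456} - 8694} = \frac{41354}{\frac{1}{13456} \left(-97\right) - 8694} = \frac{41354}{- \frac{97}{13456} - 8694} = \frac{41354}{- \frac{116986561}{13456}} = 41354 \left(- \frac{13456}{116986561}\right) = - \frac{556459424}{116986561}$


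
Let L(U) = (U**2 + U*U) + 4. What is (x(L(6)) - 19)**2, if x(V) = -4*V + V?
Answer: 61009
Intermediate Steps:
L(U) = 4 + 2*U**2 (L(U) = (U**2 + U**2) + 4 = 2*U**2 + 4 = 4 + 2*U**2)
x(V) = -3*V
(x(L(6)) - 19)**2 = (-3*(4 + 2*6**2) - 19)**2 = (-3*(4 + 2*36) - 19)**2 = (-3*(4 + 72) - 19)**2 = (-3*76 - 19)**2 = (-228 - 19)**2 = (-247)**2 = 61009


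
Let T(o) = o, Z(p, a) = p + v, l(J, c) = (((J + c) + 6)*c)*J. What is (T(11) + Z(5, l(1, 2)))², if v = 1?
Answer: 289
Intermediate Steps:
l(J, c) = J*c*(6 + J + c) (l(J, c) = ((6 + J + c)*c)*J = (c*(6 + J + c))*J = J*c*(6 + J + c))
Z(p, a) = 1 + p (Z(p, a) = p + 1 = 1 + p)
(T(11) + Z(5, l(1, 2)))² = (11 + (1 + 5))² = (11 + 6)² = 17² = 289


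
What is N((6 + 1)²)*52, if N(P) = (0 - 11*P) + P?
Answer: -25480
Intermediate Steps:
N(P) = -10*P (N(P) = -11*P + P = -10*P)
N((6 + 1)²)*52 = -10*(6 + 1)²*52 = -10*7²*52 = -10*49*52 = -490*52 = -25480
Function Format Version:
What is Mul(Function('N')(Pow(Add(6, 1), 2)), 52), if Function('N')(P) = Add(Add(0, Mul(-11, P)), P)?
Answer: -25480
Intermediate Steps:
Function('N')(P) = Mul(-10, P) (Function('N')(P) = Add(Mul(-11, P), P) = Mul(-10, P))
Mul(Function('N')(Pow(Add(6, 1), 2)), 52) = Mul(Mul(-10, Pow(Add(6, 1), 2)), 52) = Mul(Mul(-10, Pow(7, 2)), 52) = Mul(Mul(-10, 49), 52) = Mul(-490, 52) = -25480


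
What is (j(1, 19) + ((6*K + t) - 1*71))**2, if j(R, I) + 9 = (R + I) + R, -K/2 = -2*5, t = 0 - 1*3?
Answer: 3364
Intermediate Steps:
t = -3 (t = 0 - 3 = -3)
K = 20 (K = -(-4)*5 = -2*(-10) = 20)
j(R, I) = -9 + I + 2*R (j(R, I) = -9 + ((R + I) + R) = -9 + ((I + R) + R) = -9 + (I + 2*R) = -9 + I + 2*R)
(j(1, 19) + ((6*K + t) - 1*71))**2 = ((-9 + 19 + 2*1) + ((6*20 - 3) - 1*71))**2 = ((-9 + 19 + 2) + ((120 - 3) - 71))**2 = (12 + (117 - 71))**2 = (12 + 46)**2 = 58**2 = 3364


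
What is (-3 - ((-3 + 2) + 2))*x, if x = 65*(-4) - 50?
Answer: 1240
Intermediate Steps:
x = -310 (x = -260 - 50 = -310)
(-3 - ((-3 + 2) + 2))*x = (-3 - ((-3 + 2) + 2))*(-310) = (-3 - (-1 + 2))*(-310) = (-3 - 1*1)*(-310) = (-3 - 1)*(-310) = -4*(-310) = 1240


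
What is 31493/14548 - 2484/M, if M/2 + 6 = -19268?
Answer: 13588363/6095612 ≈ 2.2292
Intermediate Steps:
M = -38548 (M = -12 + 2*(-19268) = -12 - 38536 = -38548)
31493/14548 - 2484/M = 31493/14548 - 2484/(-38548) = 31493*(1/14548) - 2484*(-1/38548) = 31493/14548 + 27/419 = 13588363/6095612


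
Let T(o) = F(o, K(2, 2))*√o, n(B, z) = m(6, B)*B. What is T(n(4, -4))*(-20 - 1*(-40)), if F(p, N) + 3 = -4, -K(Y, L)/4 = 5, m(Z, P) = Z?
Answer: -280*√6 ≈ -685.86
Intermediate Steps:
K(Y, L) = -20 (K(Y, L) = -4*5 = -20)
F(p, N) = -7 (F(p, N) = -3 - 4 = -7)
n(B, z) = 6*B
T(o) = -7*√o
T(n(4, -4))*(-20 - 1*(-40)) = (-7*2*√6)*(-20 - 1*(-40)) = (-14*√6)*(-20 + 40) = -14*√6*20 = -280*√6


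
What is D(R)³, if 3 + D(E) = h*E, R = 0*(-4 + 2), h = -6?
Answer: -27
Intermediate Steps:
R = 0 (R = 0*(-2) = 0)
D(E) = -3 - 6*E
D(R)³ = (-3 - 6*0)³ = (-3 + 0)³ = (-3)³ = -27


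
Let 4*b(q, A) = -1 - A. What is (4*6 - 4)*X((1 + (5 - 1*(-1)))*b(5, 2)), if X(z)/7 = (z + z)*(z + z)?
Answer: 15435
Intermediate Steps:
b(q, A) = -¼ - A/4 (b(q, A) = (-1 - A)/4 = -¼ - A/4)
X(z) = 28*z² (X(z) = 7*((z + z)*(z + z)) = 7*((2*z)*(2*z)) = 7*(4*z²) = 28*z²)
(4*6 - 4)*X((1 + (5 - 1*(-1)))*b(5, 2)) = (4*6 - 4)*(28*((1 + (5 - 1*(-1)))*(-¼ - ¼*2))²) = (24 - 4)*(28*((1 + (5 + 1))*(-¼ - ½))²) = 20*(28*((1 + 6)*(-¾))²) = 20*(28*(7*(-¾))²) = 20*(28*(-21/4)²) = 20*(28*(441/16)) = 20*(3087/4) = 15435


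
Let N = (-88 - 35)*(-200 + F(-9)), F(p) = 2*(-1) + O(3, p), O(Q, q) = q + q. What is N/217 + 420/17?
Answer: 551160/3689 ≈ 149.41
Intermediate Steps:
O(Q, q) = 2*q
F(p) = -2 + 2*p (F(p) = 2*(-1) + 2*p = -2 + 2*p)
N = 27060 (N = (-88 - 35)*(-200 + (-2 + 2*(-9))) = -123*(-200 + (-2 - 18)) = -123*(-200 - 20) = -123*(-220) = 27060)
N/217 + 420/17 = 27060/217 + 420/17 = 551160/3689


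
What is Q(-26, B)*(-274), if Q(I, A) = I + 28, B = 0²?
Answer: -548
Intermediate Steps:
B = 0
Q(I, A) = 28 + I
Q(-26, B)*(-274) = (28 - 26)*(-274) = 2*(-274) = -548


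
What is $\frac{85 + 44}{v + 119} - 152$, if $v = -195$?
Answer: $- \frac{11681}{76} \approx -153.7$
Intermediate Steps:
$\frac{85 + 44}{v + 119} - 152 = \frac{85 + 44}{-195 + 119} - 152 = \frac{129}{-76} - 152 = 129 \left(- \frac{1}{76}\right) - 152 = - \frac{129}{76} - 152 = - \frac{11681}{76}$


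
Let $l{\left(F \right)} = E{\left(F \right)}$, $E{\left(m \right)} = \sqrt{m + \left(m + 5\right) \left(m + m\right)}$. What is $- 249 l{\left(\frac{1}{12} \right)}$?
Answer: $- \frac{83 \sqrt{134}}{4} \approx -240.2$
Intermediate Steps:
$E{\left(m \right)} = \sqrt{m + 2 m \left(5 + m\right)}$ ($E{\left(m \right)} = \sqrt{m + \left(5 + m\right) 2 m} = \sqrt{m + 2 m \left(5 + m\right)}$)
$l{\left(F \right)} = \sqrt{F \left(11 + 2 F\right)}$
$- 249 l{\left(\frac{1}{12} \right)} = - 249 \sqrt{\frac{11 + \frac{2}{12}}{12}} = - 249 \sqrt{\frac{11 + 2 \cdot \frac{1}{12}}{12}} = - 249 \sqrt{\frac{11 + \frac{1}{6}}{12}} = - 249 \sqrt{\frac{1}{12} \cdot \frac{67}{6}} = - 249 \sqrt{\frac{67}{72}} = - 249 \frac{\sqrt{134}}{12} = - \frac{83 \sqrt{134}}{4}$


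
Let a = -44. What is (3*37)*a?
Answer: -4884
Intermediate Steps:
(3*37)*a = (3*37)*(-44) = 111*(-44) = -4884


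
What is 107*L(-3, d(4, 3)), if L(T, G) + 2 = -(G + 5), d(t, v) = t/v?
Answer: -2675/3 ≈ -891.67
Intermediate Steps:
L(T, G) = -7 - G (L(T, G) = -2 - (G + 5) = -2 - (5 + G) = -2 + (-5 - G) = -7 - G)
107*L(-3, d(4, 3)) = 107*(-7 - 4/3) = 107*(-25/3) = -2675/3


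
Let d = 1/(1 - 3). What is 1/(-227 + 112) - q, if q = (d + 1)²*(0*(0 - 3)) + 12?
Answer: -1381/115 ≈ -12.009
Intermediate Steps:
d = -½ (d = 1/(-2) = -½ ≈ -0.50000)
q = 12 (q = (-½ + 1)²*(0*(0 - 3)) + 12 = (½)²*(0*(-3)) + 12 = (¼)*0 + 12 = 0 + 12 = 12)
1/(-227 + 112) - q = 1/(-227 + 112) - 1*12 = 1/(-115) - 12 = -1/115 - 12 = -1381/115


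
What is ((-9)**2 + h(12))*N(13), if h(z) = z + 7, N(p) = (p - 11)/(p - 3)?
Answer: 20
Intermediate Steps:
N(p) = (-11 + p)/(-3 + p)
h(z) = 7 + z
((-9)**2 + h(12))*N(13) = ((-9)**2 + (7 + 12))*((-11 + 13)/(-3 + 13)) = (81 + 19)*(2/10) = 100*((1/10)*2) = 100*(1/5) = 20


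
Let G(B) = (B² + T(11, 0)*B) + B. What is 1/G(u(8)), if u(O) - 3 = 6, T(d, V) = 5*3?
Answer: 1/225 ≈ 0.0044444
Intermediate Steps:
T(d, V) = 15
u(O) = 9 (u(O) = 3 + 6 = 9)
G(B) = B² + 16*B (G(B) = (B² + 15*B) + B = B² + 16*B)
1/G(u(8)) = 1/(9*(16 + 9)) = 1/(9*25) = 1/225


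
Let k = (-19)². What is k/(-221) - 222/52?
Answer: -2609/442 ≈ -5.9027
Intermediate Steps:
k = 361
k/(-221) - 222/52 = 361/(-221) - 222/52 = 361*(-1/221) - 222*1/52 = -361/221 - 111/26 = -2609/442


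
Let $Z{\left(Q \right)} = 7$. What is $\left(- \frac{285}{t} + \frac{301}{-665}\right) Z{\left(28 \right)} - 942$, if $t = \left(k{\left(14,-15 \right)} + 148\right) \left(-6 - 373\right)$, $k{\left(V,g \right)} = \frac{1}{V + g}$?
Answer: $- \frac{238206498}{252035} \approx -945.13$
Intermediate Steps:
$t = -55713$ ($t = \left(\frac{1}{14 - 15} + 148\right) \left(-6 - 373\right) = \left(\frac{1}{-1} + 148\right) \left(-379\right) = \left(-1 + 148\right) \left(-379\right) = 147 \left(-379\right) = -55713$)
$\left(- \frac{285}{t} + \frac{301}{-665}\right) Z{\left(28 \right)} - 942 = \left(- \frac{285}{-55713} + \frac{301}{-665}\right) 7 - 942 = \left(\left(-285\right) \left(- \frac{1}{55713}\right) + 301 \left(- \frac{1}{665}\right)\right) 7 - 942 = \left(\frac{95}{18571} - \frac{43}{95}\right) 7 - 942 = \left(- \frac{789528}{1764245}\right) 7 - 942 = - \frac{789528}{252035} - 942 = - \frac{238206498}{252035}$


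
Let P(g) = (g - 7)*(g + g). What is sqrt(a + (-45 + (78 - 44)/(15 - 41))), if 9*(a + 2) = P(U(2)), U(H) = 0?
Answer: 2*I*sqrt(2041)/13 ≈ 6.9504*I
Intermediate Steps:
P(g) = 2*g*(-7 + g) (P(g) = (-7 + g)*(2*g) = 2*g*(-7 + g))
a = -2 (a = -2 + (2*0*(-7 + 0))/9 = -2 + (2*0*(-7))/9 = -2 + (1/9)*0 = -2 + 0 = -2)
sqrt(a + (-45 + (78 - 44)/(15 - 41))) = sqrt(-2 + (-45 + (78 - 44)/(15 - 41))) = sqrt(-2 + (-45 + 34/(-26))) = sqrt(-2 + (-45 + 34*(-1/26))) = sqrt(-2 + (-45 - 17/13)) = sqrt(-2 - 602/13) = sqrt(-628/13) = 2*I*sqrt(2041)/13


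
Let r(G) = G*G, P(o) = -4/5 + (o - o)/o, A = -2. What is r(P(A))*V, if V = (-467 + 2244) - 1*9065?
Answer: -116608/25 ≈ -4664.3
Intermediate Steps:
P(o) = -4/5 (P(o) = -4*1/5 + 0/o = -4/5 + 0 = -4/5)
V = -7288 (V = 1777 - 9065 = -7288)
r(G) = G**2
r(P(A))*V = (-4/5)**2*(-7288) = (16/25)*(-7288) = -116608/25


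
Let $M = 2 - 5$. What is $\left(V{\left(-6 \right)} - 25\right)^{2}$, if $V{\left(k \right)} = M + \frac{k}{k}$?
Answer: $729$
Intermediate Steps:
$M = -3$
$V{\left(k \right)} = -2$ ($V{\left(k \right)} = -3 + \frac{k}{k} = -3 + 1 = -2$)
$\left(V{\left(-6 \right)} - 25\right)^{2} = \left(-2 - 25\right)^{2} = \left(-27\right)^{2} = 729$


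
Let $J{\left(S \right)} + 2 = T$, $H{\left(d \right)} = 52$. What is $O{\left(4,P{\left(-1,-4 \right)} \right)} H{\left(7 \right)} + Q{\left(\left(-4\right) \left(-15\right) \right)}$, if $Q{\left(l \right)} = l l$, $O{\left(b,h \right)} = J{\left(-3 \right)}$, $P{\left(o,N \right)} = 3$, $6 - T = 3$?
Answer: $3652$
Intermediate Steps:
$T = 3$ ($T = 6 - 3 = 3$)
$J{\left(S \right)} = 1$ ($J{\left(S \right)} = -2 + 3 = 1$)
$O{\left(b,h \right)} = 1$
$Q{\left(l \right)} = l^{2}$
$O{\left(4,P{\left(-1,-4 \right)} \right)} H{\left(7 \right)} + Q{\left(\left(-4\right) \left(-15\right) \right)} = 1 \cdot 52 + \left(\left(-4\right) \left(-15\right)\right)^{2} = 52 + 60^{2} = 52 + 3600 = 3652$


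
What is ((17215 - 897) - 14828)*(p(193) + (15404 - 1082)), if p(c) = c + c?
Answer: 21914920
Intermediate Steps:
p(c) = 2*c
((17215 - 897) - 14828)*(p(193) + (15404 - 1082)) = ((17215 - 897) - 14828)*(2*193 + (15404 - 1082)) = (16318 - 14828)*(386 + 14322) = 1490*14708 = 21914920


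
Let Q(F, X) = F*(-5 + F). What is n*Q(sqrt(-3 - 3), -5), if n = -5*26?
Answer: 780 + 650*I*sqrt(6) ≈ 780.0 + 1592.2*I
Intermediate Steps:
n = -130
n*Q(sqrt(-3 - 3), -5) = -130*sqrt(-3 - 3)*(-5 + sqrt(-3 - 3)) = -130*sqrt(-6)*(-5 + sqrt(-6)) = -130*I*sqrt(6)*(-5 + I*sqrt(6))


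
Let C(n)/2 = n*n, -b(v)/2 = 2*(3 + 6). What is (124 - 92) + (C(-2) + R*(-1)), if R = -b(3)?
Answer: 4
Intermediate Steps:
b(v) = -36 (b(v) = -4*(3 + 6) = -4*9 = -2*18 = -36)
C(n) = 2*n² (C(n) = 2*(n*n) = 2*n²)
R = 36 (R = -1*(-36) = 36)
(124 - 92) + (C(-2) + R*(-1)) = (124 - 92) + (2*(-2)² + 36*(-1)) = 32 + (2*4 - 36) = 32 + (8 - 36) = 32 - 28 = 4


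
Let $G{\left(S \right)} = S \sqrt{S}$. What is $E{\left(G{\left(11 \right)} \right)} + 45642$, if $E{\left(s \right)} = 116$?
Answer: $45758$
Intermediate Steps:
$G{\left(S \right)} = S^{\frac{3}{2}}$
$E{\left(G{\left(11 \right)} \right)} + 45642 = 116 + 45642 = 45758$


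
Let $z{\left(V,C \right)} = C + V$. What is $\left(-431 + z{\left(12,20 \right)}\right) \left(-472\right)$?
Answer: $188328$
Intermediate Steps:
$\left(-431 + z{\left(12,20 \right)}\right) \left(-472\right) = \left(-431 + \left(20 + 12\right)\right) \left(-472\right) = \left(-431 + 32\right) \left(-472\right) = \left(-399\right) \left(-472\right) = 188328$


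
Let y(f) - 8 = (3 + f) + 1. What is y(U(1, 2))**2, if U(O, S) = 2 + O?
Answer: 225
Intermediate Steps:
y(f) = 12 + f (y(f) = 8 + ((3 + f) + 1) = 8 + (4 + f) = 12 + f)
y(U(1, 2))**2 = (12 + (2 + 1))**2 = (12 + 3)**2 = 15**2 = 225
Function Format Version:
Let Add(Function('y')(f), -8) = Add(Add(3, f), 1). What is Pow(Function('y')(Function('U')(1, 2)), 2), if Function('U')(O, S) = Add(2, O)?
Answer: 225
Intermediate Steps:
Function('y')(f) = Add(12, f) (Function('y')(f) = Add(8, Add(Add(3, f), 1)) = Add(8, Add(4, f)) = Add(12, f))
Pow(Function('y')(Function('U')(1, 2)), 2) = Pow(Add(12, Add(2, 1)), 2) = Pow(Add(12, 3), 2) = Pow(15, 2) = 225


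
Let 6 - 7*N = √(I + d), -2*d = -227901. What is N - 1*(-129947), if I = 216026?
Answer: 909635/7 - √1319906/14 ≈ 1.2987e+5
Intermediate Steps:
d = 227901/2 (d = -½*(-227901) = 227901/2 ≈ 1.1395e+5)
N = 6/7 - √1319906/14 (N = 6/7 - √(216026 + 227901/2)/7 = 6/7 - √1319906/14 ≈ -81.205)
N - 1*(-129947) = (6/7 - √1319906/14) - 1*(-129947) = (6/7 - √1319906/14) + 129947 = 909635/7 - √1319906/14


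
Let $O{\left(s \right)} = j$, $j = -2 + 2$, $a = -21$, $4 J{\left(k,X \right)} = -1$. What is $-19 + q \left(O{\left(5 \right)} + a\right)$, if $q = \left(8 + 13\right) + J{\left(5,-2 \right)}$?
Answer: $- \frac{1819}{4} \approx -454.75$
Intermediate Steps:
$J{\left(k,X \right)} = - \frac{1}{4}$ ($J{\left(k,X \right)} = \frac{1}{4} \left(-1\right) = - \frac{1}{4}$)
$j = 0$
$O{\left(s \right)} = 0$
$q = \frac{83}{4}$ ($q = \left(8 + 13\right) - \frac{1}{4} = 21 - \frac{1}{4} = \frac{83}{4} \approx 20.75$)
$-19 + q \left(O{\left(5 \right)} + a\right) = -19 + \frac{83 \left(0 - 21\right)}{4} = -19 + \frac{83}{4} \left(-21\right) = -19 - \frac{1743}{4} = - \frac{1819}{4}$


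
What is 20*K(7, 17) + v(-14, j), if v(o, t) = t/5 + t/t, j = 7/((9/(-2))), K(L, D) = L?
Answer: 6331/45 ≈ 140.69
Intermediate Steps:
j = -14/9 (j = 7/((9*(-½))) = 7/(-9/2) = 7*(-2/9) = -14/9 ≈ -1.5556)
v(o, t) = 1 + t/5 (v(o, t) = t*(⅕) + 1 = t/5 + 1 = 1 + t/5)
20*K(7, 17) + v(-14, j) = 20*7 + (1 + (⅕)*(-14/9)) = 140 + (1 - 14/45) = 140 + 31/45 = 6331/45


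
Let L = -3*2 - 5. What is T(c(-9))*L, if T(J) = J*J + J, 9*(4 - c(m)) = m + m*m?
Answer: -132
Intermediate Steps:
c(m) = 4 - m/9 - m**2/9 (c(m) = 4 - (m + m*m)/9 = 4 - (m + m**2)/9 = 4 + (-m/9 - m**2/9) = 4 - m/9 - m**2/9)
L = -11 (L = -6 - 5 = -11)
T(J) = J + J**2 (T(J) = J**2 + J = J + J**2)
T(c(-9))*L = ((4 - 1/9*(-9) - 1/9*(-9)**2)*(1 + (4 - 1/9*(-9) - 1/9*(-9)**2)))*(-11) = ((4 + 1 - 1/9*81)*(1 + (4 + 1 - 1/9*81)))*(-11) = ((4 + 1 - 9)*(1 + (4 + 1 - 9)))*(-11) = -4*(1 - 4)*(-11) = -4*(-3)*(-11) = 12*(-11) = -132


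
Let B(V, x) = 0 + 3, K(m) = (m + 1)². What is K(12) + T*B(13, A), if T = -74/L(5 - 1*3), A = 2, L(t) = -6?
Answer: 206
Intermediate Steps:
K(m) = (1 + m)²
B(V, x) = 3
T = 37/3 (T = -74/(-6) = -74*(-⅙) = 37/3 ≈ 12.333)
K(12) + T*B(13, A) = (1 + 12)² + (37/3)*3 = 13² + 37 = 169 + 37 = 206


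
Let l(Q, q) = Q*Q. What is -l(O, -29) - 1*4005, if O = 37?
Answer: -5374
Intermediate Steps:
l(Q, q) = Q²
-l(O, -29) - 1*4005 = -1*37² - 1*4005 = -1*1369 - 4005 = -1369 - 4005 = -5374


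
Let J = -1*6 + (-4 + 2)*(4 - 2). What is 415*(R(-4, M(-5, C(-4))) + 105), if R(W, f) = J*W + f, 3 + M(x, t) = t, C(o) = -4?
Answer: 57270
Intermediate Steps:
J = -10 (J = -6 - 2*2 = -6 - 4 = -10)
M(x, t) = -3 + t
R(W, f) = f - 10*W (R(W, f) = -10*W + f = f - 10*W)
415*(R(-4, M(-5, C(-4))) + 105) = 415*(((-3 - 4) - 10*(-4)) + 105) = 415*((-7 + 40) + 105) = 415*(33 + 105) = 415*138 = 57270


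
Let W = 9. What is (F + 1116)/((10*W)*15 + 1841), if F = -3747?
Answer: -2631/3191 ≈ -0.82451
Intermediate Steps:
(F + 1116)/((10*W)*15 + 1841) = (-3747 + 1116)/((10*9)*15 + 1841) = -2631/(90*15 + 1841) = -2631/(1350 + 1841) = -2631/3191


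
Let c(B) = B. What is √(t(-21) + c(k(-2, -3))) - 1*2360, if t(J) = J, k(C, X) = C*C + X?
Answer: -2360 + 2*I*√5 ≈ -2360.0 + 4.4721*I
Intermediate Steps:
k(C, X) = X + C² (k(C, X) = C² + X = X + C²)
√(t(-21) + c(k(-2, -3))) - 1*2360 = √(-21 + (-3 + (-2)²)) - 1*2360 = √(-21 + (-3 + 4)) - 2360 = √(-21 + 1) - 2360 = √(-20) - 2360 = 2*I*√5 - 2360 = -2360 + 2*I*√5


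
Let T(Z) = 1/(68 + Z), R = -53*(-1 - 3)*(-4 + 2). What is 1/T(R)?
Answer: -356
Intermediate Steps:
R = -424 (R = -(-212)*(-2) = -53*8 = -424)
1/T(R) = 1/(1/(68 - 424)) = 1/(1/(-356)) = 1/(-1/356) = -356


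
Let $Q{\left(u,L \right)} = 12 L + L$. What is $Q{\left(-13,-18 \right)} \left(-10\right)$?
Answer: $2340$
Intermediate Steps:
$Q{\left(u,L \right)} = 13 L$
$Q{\left(-13,-18 \right)} \left(-10\right) = 13 \left(-18\right) \left(-10\right) = \left(-234\right) \left(-10\right) = 2340$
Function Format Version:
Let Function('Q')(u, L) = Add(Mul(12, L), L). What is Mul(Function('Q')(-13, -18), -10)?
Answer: 2340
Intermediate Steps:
Function('Q')(u, L) = Mul(13, L)
Mul(Function('Q')(-13, -18), -10) = Mul(Mul(13, -18), -10) = Mul(-234, -10) = 2340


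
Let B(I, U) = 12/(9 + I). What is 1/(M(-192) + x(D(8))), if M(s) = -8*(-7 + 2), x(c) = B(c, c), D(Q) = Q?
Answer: 17/692 ≈ 0.024566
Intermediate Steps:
x(c) = 12/(9 + c)
M(s) = 40 (M(s) = -8*(-5) = 40)
1/(M(-192) + x(D(8))) = 1/(40 + 12/(9 + 8)) = 1/(40 + 12/17) = 1/(692/17) = 17/692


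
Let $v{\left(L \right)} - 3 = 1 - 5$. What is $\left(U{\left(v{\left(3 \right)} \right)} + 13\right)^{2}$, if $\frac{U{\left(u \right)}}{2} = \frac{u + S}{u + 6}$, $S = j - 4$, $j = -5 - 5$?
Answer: $49$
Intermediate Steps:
$j = -10$ ($j = -5 - 5 = -10$)
$S = -14$ ($S = -10 - 4 = -14$)
$v{\left(L \right)} = -1$ ($v{\left(L \right)} = 3 + \left(1 - 5\right) = 3 - 4 = -1$)
$U{\left(u \right)} = \frac{2 \left(-14 + u\right)}{6 + u}$ ($U{\left(u \right)} = 2 \frac{u - 14}{u + 6} = 2 \frac{-14 + u}{6 + u} = \frac{2 \left(-14 + u\right)}{6 + u}$)
$\left(U{\left(v{\left(3 \right)} \right)} + 13\right)^{2} = \left(\frac{2 \left(-14 - 1\right)}{6 - 1} + 13\right)^{2} = \left(2 \cdot \frac{1}{5} \left(-15\right) + 13\right)^{2} = \left(-6 + 13\right)^{2} = 7^{2} = 49$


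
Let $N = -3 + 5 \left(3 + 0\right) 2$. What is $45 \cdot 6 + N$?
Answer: $297$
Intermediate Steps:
$N = 27$ ($N = -3 + 5 \cdot 3 \cdot 2 = -3 + 5 \cdot 6 = -3 + 30 = 27$)
$45 \cdot 6 + N = 45 \cdot 6 + 27 = 270 + 27 = 297$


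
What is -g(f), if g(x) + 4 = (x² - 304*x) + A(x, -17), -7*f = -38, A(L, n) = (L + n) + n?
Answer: 81016/49 ≈ 1653.4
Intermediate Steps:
A(L, n) = L + 2*n
f = 38/7 (f = -⅐*(-38) = 38/7 ≈ 5.4286)
g(x) = -38 + x² - 303*x (g(x) = -4 + ((x² - 304*x) + (x + 2*(-17))) = -4 + ((x² - 304*x) + (x - 34)) = -4 + ((x² - 304*x) + (-34 + x)) = -4 + (-34 + x² - 303*x) = -38 + x² - 303*x)
-g(f) = -(-38 + (38/7)² - 303*38/7) = -(-38 + 1444/49 - 11514/7) = -1*(-81016/49) = 81016/49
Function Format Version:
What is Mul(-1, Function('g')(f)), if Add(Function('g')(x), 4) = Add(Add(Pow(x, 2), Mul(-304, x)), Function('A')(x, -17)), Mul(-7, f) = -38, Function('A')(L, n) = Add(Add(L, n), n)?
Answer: Rational(81016, 49) ≈ 1653.4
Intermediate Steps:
Function('A')(L, n) = Add(L, Mul(2, n))
f = Rational(38, 7) (f = Mul(Rational(-1, 7), -38) = Rational(38, 7) ≈ 5.4286)
Function('g')(x) = Add(-38, Pow(x, 2), Mul(-303, x)) (Function('g')(x) = Add(-4, Add(Add(Pow(x, 2), Mul(-304, x)), Add(x, Mul(2, -17)))) = Add(-4, Add(Add(Pow(x, 2), Mul(-304, x)), Add(x, -34))) = Add(-4, Add(Add(Pow(x, 2), Mul(-304, x)), Add(-34, x))) = Add(-4, Add(-34, Pow(x, 2), Mul(-303, x))) = Add(-38, Pow(x, 2), Mul(-303, x)))
Mul(-1, Function('g')(f)) = Mul(-1, Add(-38, Pow(Rational(38, 7), 2), Mul(-303, Rational(38, 7)))) = Mul(-1, Add(-38, Rational(1444, 49), Rational(-11514, 7))) = Mul(-1, Rational(-81016, 49)) = Rational(81016, 49)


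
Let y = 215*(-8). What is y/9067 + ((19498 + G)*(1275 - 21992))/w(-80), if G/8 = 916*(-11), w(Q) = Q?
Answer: -1147896603089/72536 ≈ -1.5825e+7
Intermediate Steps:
G = -80608 (G = 8*(916*(-11)) = 8*(-10076) = -80608)
y = -1720
y/9067 + ((19498 + G)*(1275 - 21992))/w(-80) = -1720/9067 + ((19498 - 80608)*(1275 - 21992))/(-80) = -1720*1/9067 - 61110*(-20717)*(-1/80) = -1720/9067 + 1266015870*(-1/80) = -1720/9067 - 126601587/8 = -1147896603089/72536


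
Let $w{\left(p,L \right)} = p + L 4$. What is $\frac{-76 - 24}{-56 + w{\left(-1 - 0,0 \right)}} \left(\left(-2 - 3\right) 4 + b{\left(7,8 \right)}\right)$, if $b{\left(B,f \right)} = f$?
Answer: $- \frac{400}{19} \approx -21.053$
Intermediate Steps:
$w{\left(p,L \right)} = p + 4 L$
$\frac{-76 - 24}{-56 + w{\left(-1 - 0,0 \right)}} \left(\left(-2 - 3\right) 4 + b{\left(7,8 \right)}\right) = \frac{-76 - 24}{-56 + \left(\left(-1 - 0\right) + 4 \cdot 0\right)} \left(\left(-2 - 3\right) 4 + 8\right) = - \frac{100}{-56 + \left(\left(-1 + 0\right) + 0\right)} \left(\left(-5\right) 4 + 8\right) = - \frac{100}{-56 + \left(-1 + 0\right)} \left(-20 + 8\right) = - \frac{100}{-56 - 1} \left(-12\right) = - \frac{100}{-57} \left(-12\right) = \left(-100\right) \left(- \frac{1}{57}\right) \left(-12\right) = \frac{100}{57} \left(-12\right) = - \frac{400}{19}$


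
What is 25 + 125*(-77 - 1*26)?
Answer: -12850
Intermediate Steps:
25 + 125*(-77 - 1*26) = 25 + 125*(-77 - 26) = 25 + 125*(-103) = 25 - 12875 = -12850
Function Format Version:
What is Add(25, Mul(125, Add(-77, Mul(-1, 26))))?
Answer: -12850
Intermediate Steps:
Add(25, Mul(125, Add(-77, Mul(-1, 26)))) = Add(25, Mul(125, Add(-77, -26))) = Add(25, Mul(125, -103)) = Add(25, -12875) = -12850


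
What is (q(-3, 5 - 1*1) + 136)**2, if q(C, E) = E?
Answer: 19600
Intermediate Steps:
(q(-3, 5 - 1*1) + 136)**2 = ((5 - 1*1) + 136)**2 = ((5 - 1) + 136)**2 = (4 + 136)**2 = 140**2 = 19600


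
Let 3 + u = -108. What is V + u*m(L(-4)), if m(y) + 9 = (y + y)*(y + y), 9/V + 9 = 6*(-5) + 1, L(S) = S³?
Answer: -69069759/38 ≈ -1.8176e+6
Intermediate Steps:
u = -111 (u = -3 - 108 = -111)
V = -9/38 (V = 9/(-9 + (6*(-5) + 1)) = 9/(-9 + (-30 + 1)) = 9/(-9 - 29) = 9/(-38) = 9*(-1/38) = -9/38 ≈ -0.23684)
m(y) = -9 + 4*y² (m(y) = -9 + (y + y)*(y + y) = -9 + (2*y)*(2*y) = -9 + 4*y²)
V + u*m(L(-4)) = -9/38 - 111*(-9 + 4*((-4)³)²) = -9/38 - 111*(-9 + 4*(-64)²) = -9/38 - 111*(-9 + 4*4096) = -9/38 - 111*(-9 + 16384) = -9/38 - 111*16375 = -9/38 - 1817625 = -69069759/38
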